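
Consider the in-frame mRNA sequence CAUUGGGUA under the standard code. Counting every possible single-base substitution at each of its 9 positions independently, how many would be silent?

4

Codon 1 (CAU, His): 1 synonymous substitution.
Codon 2 (UGG, Trp): 0 synonymous substitutions.
Codon 3 (GUA, Val): 3 synonymous substitutions.
Total: 1 + 0 + 3 = 4.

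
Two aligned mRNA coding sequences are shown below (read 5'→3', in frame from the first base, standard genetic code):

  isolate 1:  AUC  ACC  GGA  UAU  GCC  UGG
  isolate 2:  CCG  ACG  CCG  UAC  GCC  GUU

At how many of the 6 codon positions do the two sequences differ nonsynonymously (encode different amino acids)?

Codon 1: AUC Ile / CCG Pro — nonsynonymous.
Codon 2: ACC Thr / ACG Thr — synonymous.
Codon 3: GGA Gly / CCG Pro — nonsynonymous.
Codon 4: UAU Tyr / UAC Tyr — synonymous.
Codon 5: GCC Ala / GCC Ala — identical.
Codon 6: UGG Trp / GUU Val — nonsynonymous.
Nonsynonymous differences: 3.

3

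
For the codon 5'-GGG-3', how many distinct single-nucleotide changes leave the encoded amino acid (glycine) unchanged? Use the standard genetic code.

Position 1: none → 0 synonymous.
Position 2: none → 0 synonymous.
Position 3: GGU, GGC, GGA → 3 synonymous.
Total: 0 + 0 + 3 = 3.

3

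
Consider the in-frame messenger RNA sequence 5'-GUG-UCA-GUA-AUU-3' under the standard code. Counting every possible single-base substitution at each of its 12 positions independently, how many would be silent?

11

Codon 1 (GUG, Val): 3 synonymous substitutions.
Codon 2 (UCA, Ser): 3 synonymous substitutions.
Codon 3 (GUA, Val): 3 synonymous substitutions.
Codon 4 (AUU, Ile): 2 synonymous substitutions.
Total: 3 + 3 + 3 + 2 = 11.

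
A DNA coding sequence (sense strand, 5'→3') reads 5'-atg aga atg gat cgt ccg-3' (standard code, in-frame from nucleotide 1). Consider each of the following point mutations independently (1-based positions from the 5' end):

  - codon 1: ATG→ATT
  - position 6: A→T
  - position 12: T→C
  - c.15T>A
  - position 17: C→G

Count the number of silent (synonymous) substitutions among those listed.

2

Codon 1: ATG (Met) → ATT (Ile) — missense.
Codon 2: AGA (Arg) → AGT (Ser) — missense.
Codon 4: GAT (Asp) → GAC (Asp) — synonymous.
Codon 5: CGT (Arg) → CGA (Arg) — synonymous.
Codon 6: CCG (Pro) → CGG (Arg) — missense.
Synonymous: 2 of 5.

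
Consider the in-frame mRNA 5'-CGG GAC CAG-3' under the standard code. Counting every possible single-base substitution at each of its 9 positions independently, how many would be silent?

Codon 1 (CGG, Arg): 4 synonymous substitutions.
Codon 2 (GAC, Asp): 1 synonymous substitution.
Codon 3 (CAG, Gln): 1 synonymous substitution.
Total: 4 + 1 + 1 = 6.

6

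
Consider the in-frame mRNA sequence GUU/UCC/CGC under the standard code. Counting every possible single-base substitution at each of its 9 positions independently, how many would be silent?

Codon 1 (GUU, Val): 3 synonymous substitutions.
Codon 2 (UCC, Ser): 3 synonymous substitutions.
Codon 3 (CGC, Arg): 3 synonymous substitutions.
Total: 3 + 3 + 3 = 9.

9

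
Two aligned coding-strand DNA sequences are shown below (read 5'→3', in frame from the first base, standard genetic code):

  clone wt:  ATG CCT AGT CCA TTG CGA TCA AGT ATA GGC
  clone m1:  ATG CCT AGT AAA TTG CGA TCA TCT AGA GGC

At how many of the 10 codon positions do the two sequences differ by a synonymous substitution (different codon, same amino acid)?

Codon 1: ATG Met / ATG Met — identical.
Codon 2: CCT Pro / CCT Pro — identical.
Codon 3: AGT Ser / AGT Ser — identical.
Codon 4: CCA Pro / AAA Lys — nonsynonymous.
Codon 5: TTG Leu / TTG Leu — identical.
Codon 6: CGA Arg / CGA Arg — identical.
Codon 7: TCA Ser / TCA Ser — identical.
Codon 8: AGT Ser / TCT Ser — synonymous.
Codon 9: ATA Ile / AGA Arg — nonsynonymous.
Codon 10: GGC Gly / GGC Gly — identical.
Synonymous differences: 1.

1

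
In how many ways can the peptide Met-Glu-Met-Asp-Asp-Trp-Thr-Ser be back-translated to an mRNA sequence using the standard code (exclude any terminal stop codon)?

Met: 1 codon.
Glu: 2 codons.
Met: 1 codon.
Asp: 2 codons.
Asp: 2 codons.
Trp: 1 codon.
Thr: 4 codons.
Ser: 6 codons.
1 × 2 × 1 × 2 × 2 × 1 × 4 × 6 = 192.

192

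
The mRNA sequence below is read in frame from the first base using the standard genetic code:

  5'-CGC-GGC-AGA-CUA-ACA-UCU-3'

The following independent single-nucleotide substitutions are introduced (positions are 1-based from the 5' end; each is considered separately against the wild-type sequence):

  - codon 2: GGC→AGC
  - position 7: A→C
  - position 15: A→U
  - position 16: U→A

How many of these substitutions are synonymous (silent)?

Codon 2: GGC (Gly) → AGC (Ser) — missense.
Codon 3: AGA (Arg) → CGA (Arg) — synonymous.
Codon 5: ACA (Thr) → ACU (Thr) — synonymous.
Codon 6: UCU (Ser) → ACU (Thr) — missense.
Synonymous: 2 of 4.

2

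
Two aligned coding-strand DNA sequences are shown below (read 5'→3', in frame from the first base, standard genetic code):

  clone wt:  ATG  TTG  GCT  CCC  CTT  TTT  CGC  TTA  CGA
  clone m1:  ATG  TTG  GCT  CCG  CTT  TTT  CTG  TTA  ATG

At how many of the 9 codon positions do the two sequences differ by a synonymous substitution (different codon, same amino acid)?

Codon 1: ATG Met / ATG Met — identical.
Codon 2: TTG Leu / TTG Leu — identical.
Codon 3: GCT Ala / GCT Ala — identical.
Codon 4: CCC Pro / CCG Pro — synonymous.
Codon 5: CTT Leu / CTT Leu — identical.
Codon 6: TTT Phe / TTT Phe — identical.
Codon 7: CGC Arg / CTG Leu — nonsynonymous.
Codon 8: TTA Leu / TTA Leu — identical.
Codon 9: CGA Arg / ATG Met — nonsynonymous.
Synonymous differences: 1.

1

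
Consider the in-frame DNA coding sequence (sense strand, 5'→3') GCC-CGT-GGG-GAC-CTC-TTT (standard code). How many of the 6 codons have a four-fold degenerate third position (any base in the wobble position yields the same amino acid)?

4

Codon 1 GCC (Ala): third position 4-fold.
Codon 2 CGT (Arg): third position 4-fold.
Codon 3 GGG (Gly): third position 4-fold.
Codon 4 GAC (Asp): third position 2-fold.
Codon 5 CTC (Leu): third position 4-fold.
Codon 6 TTT (Phe): third position 2-fold.
Four-fold degenerate third positions: 4.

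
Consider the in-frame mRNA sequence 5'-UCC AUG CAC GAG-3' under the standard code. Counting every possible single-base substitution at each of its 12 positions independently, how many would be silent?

5

Codon 1 (UCC, Ser): 3 synonymous substitutions.
Codon 2 (AUG, Met): 0 synonymous substitutions.
Codon 3 (CAC, His): 1 synonymous substitution.
Codon 4 (GAG, Glu): 1 synonymous substitution.
Total: 3 + 0 + 1 + 1 = 5.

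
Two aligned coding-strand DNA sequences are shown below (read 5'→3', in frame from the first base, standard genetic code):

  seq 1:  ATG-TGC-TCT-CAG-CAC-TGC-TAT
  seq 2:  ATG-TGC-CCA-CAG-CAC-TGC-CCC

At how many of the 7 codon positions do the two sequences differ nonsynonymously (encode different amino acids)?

Codon 1: ATG Met / ATG Met — identical.
Codon 2: TGC Cys / TGC Cys — identical.
Codon 3: TCT Ser / CCA Pro — nonsynonymous.
Codon 4: CAG Gln / CAG Gln — identical.
Codon 5: CAC His / CAC His — identical.
Codon 6: TGC Cys / TGC Cys — identical.
Codon 7: TAT Tyr / CCC Pro — nonsynonymous.
Nonsynonymous differences: 2.

2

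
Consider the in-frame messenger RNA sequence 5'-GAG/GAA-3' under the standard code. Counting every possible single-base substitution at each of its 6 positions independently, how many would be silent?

2

Codon 1 (GAG, Glu): 1 synonymous substitution.
Codon 2 (GAA, Glu): 1 synonymous substitution.
Total: 1 + 1 = 2.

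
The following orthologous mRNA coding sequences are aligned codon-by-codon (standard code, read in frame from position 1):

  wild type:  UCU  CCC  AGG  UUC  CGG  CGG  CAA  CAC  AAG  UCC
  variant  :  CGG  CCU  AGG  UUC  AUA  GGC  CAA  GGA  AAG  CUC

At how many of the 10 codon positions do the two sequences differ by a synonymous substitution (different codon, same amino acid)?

Codon 1: UCU Ser / CGG Arg — nonsynonymous.
Codon 2: CCC Pro / CCU Pro — synonymous.
Codon 3: AGG Arg / AGG Arg — identical.
Codon 4: UUC Phe / UUC Phe — identical.
Codon 5: CGG Arg / AUA Ile — nonsynonymous.
Codon 6: CGG Arg / GGC Gly — nonsynonymous.
Codon 7: CAA Gln / CAA Gln — identical.
Codon 8: CAC His / GGA Gly — nonsynonymous.
Codon 9: AAG Lys / AAG Lys — identical.
Codon 10: UCC Ser / CUC Leu — nonsynonymous.
Synonymous differences: 1.

1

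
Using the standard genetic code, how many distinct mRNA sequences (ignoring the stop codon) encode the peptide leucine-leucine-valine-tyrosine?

Leu: 6 codons.
Leu: 6 codons.
Val: 4 codons.
Tyr: 2 codons.
6 × 6 × 4 × 2 = 288.

288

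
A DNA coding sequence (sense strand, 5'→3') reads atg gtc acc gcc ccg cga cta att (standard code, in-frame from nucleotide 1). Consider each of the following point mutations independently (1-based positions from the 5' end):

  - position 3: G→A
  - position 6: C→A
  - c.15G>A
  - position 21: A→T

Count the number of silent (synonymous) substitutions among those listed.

Codon 1: ATG (Met) → ATA (Ile) — missense.
Codon 2: GTC (Val) → GTA (Val) — synonymous.
Codon 5: CCG (Pro) → CCA (Pro) — synonymous.
Codon 7: CTA (Leu) → CTT (Leu) — synonymous.
Synonymous: 3 of 4.

3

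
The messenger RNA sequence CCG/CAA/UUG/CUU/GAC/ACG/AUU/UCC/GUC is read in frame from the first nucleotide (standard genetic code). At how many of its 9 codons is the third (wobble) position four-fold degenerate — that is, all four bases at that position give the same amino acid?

Codon 1 CCG (Pro): third position 4-fold.
Codon 2 CAA (Gln): third position 2-fold.
Codon 3 UUG (Leu): third position 2-fold.
Codon 4 CUU (Leu): third position 4-fold.
Codon 5 GAC (Asp): third position 2-fold.
Codon 6 ACG (Thr): third position 4-fold.
Codon 7 AUU (Ile): third position 3-fold.
Codon 8 UCC (Ser): third position 4-fold.
Codon 9 GUC (Val): third position 4-fold.
Four-fold degenerate third positions: 5.

5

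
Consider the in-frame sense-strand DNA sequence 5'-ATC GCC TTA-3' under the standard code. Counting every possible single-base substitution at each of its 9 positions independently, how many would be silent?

Codon 1 (ATC, Ile): 2 synonymous substitutions.
Codon 2 (GCC, Ala): 3 synonymous substitutions.
Codon 3 (TTA, Leu): 2 synonymous substitutions.
Total: 2 + 3 + 2 = 7.

7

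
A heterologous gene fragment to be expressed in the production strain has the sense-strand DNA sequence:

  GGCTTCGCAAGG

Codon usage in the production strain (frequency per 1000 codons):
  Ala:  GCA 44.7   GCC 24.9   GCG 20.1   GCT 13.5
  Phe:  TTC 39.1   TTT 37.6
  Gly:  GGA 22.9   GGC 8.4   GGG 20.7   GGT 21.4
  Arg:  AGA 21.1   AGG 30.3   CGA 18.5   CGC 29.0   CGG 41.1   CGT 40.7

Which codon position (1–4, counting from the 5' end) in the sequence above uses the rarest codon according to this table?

1

Codon 1 GGC (Gly): 8.4 per 1000.
Codon 2 TTC (Phe): 39.1 per 1000.
Codon 3 GCA (Ala): 44.7 per 1000.
Codon 4 AGG (Arg): 30.3 per 1000.
Lowest frequency is 8.4 at codon 1.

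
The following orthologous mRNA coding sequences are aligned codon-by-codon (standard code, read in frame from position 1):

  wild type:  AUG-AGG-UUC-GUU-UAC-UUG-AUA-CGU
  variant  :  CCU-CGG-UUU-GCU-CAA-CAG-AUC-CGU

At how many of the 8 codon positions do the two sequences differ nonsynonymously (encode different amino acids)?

Codon 1: AUG Met / CCU Pro — nonsynonymous.
Codon 2: AGG Arg / CGG Arg — synonymous.
Codon 3: UUC Phe / UUU Phe — synonymous.
Codon 4: GUU Val / GCU Ala — nonsynonymous.
Codon 5: UAC Tyr / CAA Gln — nonsynonymous.
Codon 6: UUG Leu / CAG Gln — nonsynonymous.
Codon 7: AUA Ile / AUC Ile — synonymous.
Codon 8: CGU Arg / CGU Arg — identical.
Nonsynonymous differences: 4.

4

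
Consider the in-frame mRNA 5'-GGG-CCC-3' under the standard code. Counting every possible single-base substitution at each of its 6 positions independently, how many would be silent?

Codon 1 (GGG, Gly): 3 synonymous substitutions.
Codon 2 (CCC, Pro): 3 synonymous substitutions.
Total: 3 + 3 = 6.

6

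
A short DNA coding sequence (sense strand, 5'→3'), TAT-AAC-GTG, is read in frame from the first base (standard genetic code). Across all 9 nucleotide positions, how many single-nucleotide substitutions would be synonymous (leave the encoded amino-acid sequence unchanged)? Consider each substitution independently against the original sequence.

5

Codon 1 (TAT, Tyr): 1 synonymous substitution.
Codon 2 (AAC, Asn): 1 synonymous substitution.
Codon 3 (GTG, Val): 3 synonymous substitutions.
Total: 1 + 1 + 3 = 5.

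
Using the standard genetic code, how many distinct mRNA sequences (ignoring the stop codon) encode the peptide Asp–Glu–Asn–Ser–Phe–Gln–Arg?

Asp: 2 codons.
Glu: 2 codons.
Asn: 2 codons.
Ser: 6 codons.
Phe: 2 codons.
Gln: 2 codons.
Arg: 6 codons.
2 × 2 × 2 × 6 × 2 × 2 × 6 = 1152.

1152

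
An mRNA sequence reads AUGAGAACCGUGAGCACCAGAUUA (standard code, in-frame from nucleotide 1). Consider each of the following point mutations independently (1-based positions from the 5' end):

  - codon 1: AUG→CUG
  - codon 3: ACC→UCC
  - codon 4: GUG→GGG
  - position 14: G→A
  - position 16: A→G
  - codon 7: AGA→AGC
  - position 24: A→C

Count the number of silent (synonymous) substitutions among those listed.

0

Codon 1: AUG (Met) → CUG (Leu) — missense.
Codon 3: ACC (Thr) → UCC (Ser) — missense.
Codon 4: GUG (Val) → GGG (Gly) — missense.
Codon 5: AGC (Ser) → AAC (Asn) — missense.
Codon 6: ACC (Thr) → GCC (Ala) — missense.
Codon 7: AGA (Arg) → AGC (Ser) — missense.
Codon 8: UUA (Leu) → UUC (Phe) — missense.
Synonymous: 0 of 7.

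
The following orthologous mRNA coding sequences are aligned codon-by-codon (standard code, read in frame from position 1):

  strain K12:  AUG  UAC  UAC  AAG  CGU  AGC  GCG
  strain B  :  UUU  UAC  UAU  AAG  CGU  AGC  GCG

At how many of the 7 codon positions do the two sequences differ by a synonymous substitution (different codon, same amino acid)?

1

Codon 1: AUG Met / UUU Phe — nonsynonymous.
Codon 2: UAC Tyr / UAC Tyr — identical.
Codon 3: UAC Tyr / UAU Tyr — synonymous.
Codon 4: AAG Lys / AAG Lys — identical.
Codon 5: CGU Arg / CGU Arg — identical.
Codon 6: AGC Ser / AGC Ser — identical.
Codon 7: GCG Ala / GCG Ala — identical.
Synonymous differences: 1.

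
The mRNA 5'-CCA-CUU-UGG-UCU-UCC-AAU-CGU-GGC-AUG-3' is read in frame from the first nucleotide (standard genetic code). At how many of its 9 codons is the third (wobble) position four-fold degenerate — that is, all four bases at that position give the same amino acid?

6

Codon 1 CCA (Pro): third position 4-fold.
Codon 2 CUU (Leu): third position 4-fold.
Codon 3 UGG (Trp): third position 1-fold.
Codon 4 UCU (Ser): third position 4-fold.
Codon 5 UCC (Ser): third position 4-fold.
Codon 6 AAU (Asn): third position 2-fold.
Codon 7 CGU (Arg): third position 4-fold.
Codon 8 GGC (Gly): third position 4-fold.
Codon 9 AUG (Met): third position 1-fold.
Four-fold degenerate third positions: 6.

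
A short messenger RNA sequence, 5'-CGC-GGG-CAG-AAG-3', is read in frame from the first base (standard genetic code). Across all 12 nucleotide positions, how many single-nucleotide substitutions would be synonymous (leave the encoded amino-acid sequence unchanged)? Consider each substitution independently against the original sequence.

8

Codon 1 (CGC, Arg): 3 synonymous substitutions.
Codon 2 (GGG, Gly): 3 synonymous substitutions.
Codon 3 (CAG, Gln): 1 synonymous substitution.
Codon 4 (AAG, Lys): 1 synonymous substitution.
Total: 3 + 3 + 1 + 1 = 8.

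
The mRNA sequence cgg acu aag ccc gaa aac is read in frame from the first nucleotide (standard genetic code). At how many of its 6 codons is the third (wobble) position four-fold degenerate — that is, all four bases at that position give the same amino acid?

3

Codon 1 CGG (Arg): third position 4-fold.
Codon 2 ACU (Thr): third position 4-fold.
Codon 3 AAG (Lys): third position 2-fold.
Codon 4 CCC (Pro): third position 4-fold.
Codon 5 GAA (Glu): third position 2-fold.
Codon 6 AAC (Asn): third position 2-fold.
Four-fold degenerate third positions: 3.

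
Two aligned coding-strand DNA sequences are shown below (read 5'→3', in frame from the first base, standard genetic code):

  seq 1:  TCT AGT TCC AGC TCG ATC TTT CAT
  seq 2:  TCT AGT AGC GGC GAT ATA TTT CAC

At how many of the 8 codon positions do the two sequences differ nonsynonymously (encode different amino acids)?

2

Codon 1: TCT Ser / TCT Ser — identical.
Codon 2: AGT Ser / AGT Ser — identical.
Codon 3: TCC Ser / AGC Ser — synonymous.
Codon 4: AGC Ser / GGC Gly — nonsynonymous.
Codon 5: TCG Ser / GAT Asp — nonsynonymous.
Codon 6: ATC Ile / ATA Ile — synonymous.
Codon 7: TTT Phe / TTT Phe — identical.
Codon 8: CAT His / CAC His — synonymous.
Nonsynonymous differences: 2.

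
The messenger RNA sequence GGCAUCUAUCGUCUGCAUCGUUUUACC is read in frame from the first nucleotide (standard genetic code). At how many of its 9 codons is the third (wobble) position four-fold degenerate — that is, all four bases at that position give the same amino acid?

Codon 1 GGC (Gly): third position 4-fold.
Codon 2 AUC (Ile): third position 3-fold.
Codon 3 UAU (Tyr): third position 2-fold.
Codon 4 CGU (Arg): third position 4-fold.
Codon 5 CUG (Leu): third position 4-fold.
Codon 6 CAU (His): third position 2-fold.
Codon 7 CGU (Arg): third position 4-fold.
Codon 8 UUU (Phe): third position 2-fold.
Codon 9 ACC (Thr): third position 4-fold.
Four-fold degenerate third positions: 5.

5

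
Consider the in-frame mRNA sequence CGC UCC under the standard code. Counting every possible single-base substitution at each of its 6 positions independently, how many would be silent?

6

Codon 1 (CGC, Arg): 3 synonymous substitutions.
Codon 2 (UCC, Ser): 3 synonymous substitutions.
Total: 3 + 3 = 6.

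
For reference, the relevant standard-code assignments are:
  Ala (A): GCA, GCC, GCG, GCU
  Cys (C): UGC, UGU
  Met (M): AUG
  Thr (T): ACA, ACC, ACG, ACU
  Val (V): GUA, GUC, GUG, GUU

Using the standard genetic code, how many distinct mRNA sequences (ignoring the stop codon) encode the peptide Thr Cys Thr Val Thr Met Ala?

Thr: 4 codons.
Cys: 2 codons.
Thr: 4 codons.
Val: 4 codons.
Thr: 4 codons.
Met: 1 codon.
Ala: 4 codons.
4 × 2 × 4 × 4 × 4 × 1 × 4 = 2048.

2048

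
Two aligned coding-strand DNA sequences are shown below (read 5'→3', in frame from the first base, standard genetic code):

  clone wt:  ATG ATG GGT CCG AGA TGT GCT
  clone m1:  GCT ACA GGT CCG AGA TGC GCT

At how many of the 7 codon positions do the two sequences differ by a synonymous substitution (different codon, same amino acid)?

1

Codon 1: ATG Met / GCT Ala — nonsynonymous.
Codon 2: ATG Met / ACA Thr — nonsynonymous.
Codon 3: GGT Gly / GGT Gly — identical.
Codon 4: CCG Pro / CCG Pro — identical.
Codon 5: AGA Arg / AGA Arg — identical.
Codon 6: TGT Cys / TGC Cys — synonymous.
Codon 7: GCT Ala / GCT Ala — identical.
Synonymous differences: 1.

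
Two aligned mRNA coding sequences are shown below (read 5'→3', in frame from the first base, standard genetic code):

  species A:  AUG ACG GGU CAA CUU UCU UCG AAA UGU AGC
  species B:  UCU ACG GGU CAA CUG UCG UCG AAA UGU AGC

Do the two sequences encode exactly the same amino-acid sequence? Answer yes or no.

Codon 1: AUG Met / UCU Ser — nonsynonymous.
Codon 2: ACG Thr / ACG Thr — identical.
Codon 3: GGU Gly / GGU Gly — identical.
Codon 4: CAA Gln / CAA Gln — identical.
Codon 5: CUU Leu / CUG Leu — synonymous.
Codon 6: UCU Ser / UCG Ser — synonymous.
Codon 7: UCG Ser / UCG Ser — identical.
Codon 8: AAA Lys / AAA Lys — identical.
Codon 9: UGU Cys / UGU Cys — identical.
Codon 10: AGC Ser / AGC Ser — identical.
Nonsynonymous differences: 1 → different protein.

no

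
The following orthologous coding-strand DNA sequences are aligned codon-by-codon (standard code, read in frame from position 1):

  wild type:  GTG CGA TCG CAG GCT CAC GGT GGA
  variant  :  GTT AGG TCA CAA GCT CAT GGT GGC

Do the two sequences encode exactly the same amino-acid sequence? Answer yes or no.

yes

Codon 1: GTG Val / GTT Val — synonymous.
Codon 2: CGA Arg / AGG Arg — synonymous.
Codon 3: TCG Ser / TCA Ser — synonymous.
Codon 4: CAG Gln / CAA Gln — synonymous.
Codon 5: GCT Ala / GCT Ala — identical.
Codon 6: CAC His / CAT His — synonymous.
Codon 7: GGT Gly / GGT Gly — identical.
Codon 8: GGA Gly / GGC Gly — synonymous.
Nonsynonymous differences: 0 → same protein.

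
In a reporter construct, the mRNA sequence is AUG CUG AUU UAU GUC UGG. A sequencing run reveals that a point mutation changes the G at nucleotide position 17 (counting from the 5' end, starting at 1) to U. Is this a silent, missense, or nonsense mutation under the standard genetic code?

missense

Position 17 falls in codon 6: UGG → Trp.
After the substitution the codon is UUG → Leu.
Trp ≠ Leu, so this is a missense mutation.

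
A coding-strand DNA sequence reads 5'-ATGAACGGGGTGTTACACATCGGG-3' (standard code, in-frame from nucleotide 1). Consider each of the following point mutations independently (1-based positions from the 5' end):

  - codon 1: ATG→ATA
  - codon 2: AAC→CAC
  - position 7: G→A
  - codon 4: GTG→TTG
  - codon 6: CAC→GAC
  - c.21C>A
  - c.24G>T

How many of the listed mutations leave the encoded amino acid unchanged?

2

Codon 1: ATG (Met) → ATA (Ile) — missense.
Codon 2: AAC (Asn) → CAC (His) — missense.
Codon 3: GGG (Gly) → AGG (Arg) — missense.
Codon 4: GTG (Val) → TTG (Leu) — missense.
Codon 6: CAC (His) → GAC (Asp) — missense.
Codon 7: ATC (Ile) → ATA (Ile) — synonymous.
Codon 8: GGG (Gly) → GGT (Gly) — synonymous.
Synonymous: 2 of 7.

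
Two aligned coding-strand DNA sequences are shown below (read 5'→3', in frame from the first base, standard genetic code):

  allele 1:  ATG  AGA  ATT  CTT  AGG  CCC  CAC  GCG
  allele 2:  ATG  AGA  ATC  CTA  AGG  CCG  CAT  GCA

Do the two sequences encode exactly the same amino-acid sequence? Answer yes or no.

yes

Codon 1: ATG Met / ATG Met — identical.
Codon 2: AGA Arg / AGA Arg — identical.
Codon 3: ATT Ile / ATC Ile — synonymous.
Codon 4: CTT Leu / CTA Leu — synonymous.
Codon 5: AGG Arg / AGG Arg — identical.
Codon 6: CCC Pro / CCG Pro — synonymous.
Codon 7: CAC His / CAT His — synonymous.
Codon 8: GCG Ala / GCA Ala — synonymous.
Nonsynonymous differences: 0 → same protein.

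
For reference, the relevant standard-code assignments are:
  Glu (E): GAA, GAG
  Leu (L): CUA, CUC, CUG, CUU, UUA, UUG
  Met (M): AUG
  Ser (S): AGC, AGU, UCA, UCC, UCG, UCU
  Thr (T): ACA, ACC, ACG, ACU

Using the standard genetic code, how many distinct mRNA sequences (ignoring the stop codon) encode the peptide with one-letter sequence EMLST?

288

Glu: 2 codons.
Met: 1 codon.
Leu: 6 codons.
Ser: 6 codons.
Thr: 4 codons.
2 × 1 × 6 × 6 × 4 = 288.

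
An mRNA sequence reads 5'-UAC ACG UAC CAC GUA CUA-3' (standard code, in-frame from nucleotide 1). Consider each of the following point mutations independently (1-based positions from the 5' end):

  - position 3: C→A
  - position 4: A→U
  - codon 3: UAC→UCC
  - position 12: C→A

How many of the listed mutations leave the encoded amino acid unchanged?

0

Codon 1: UAC (Tyr) → UAA (Stop) — nonsense.
Codon 2: ACG (Thr) → UCG (Ser) — missense.
Codon 3: UAC (Tyr) → UCC (Ser) — missense.
Codon 4: CAC (His) → CAA (Gln) — missense.
Synonymous: 0 of 4.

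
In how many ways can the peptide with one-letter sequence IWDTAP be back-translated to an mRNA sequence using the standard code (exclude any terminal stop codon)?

Ile: 3 codons.
Trp: 1 codon.
Asp: 2 codons.
Thr: 4 codons.
Ala: 4 codons.
Pro: 4 codons.
3 × 1 × 2 × 4 × 4 × 4 = 384.

384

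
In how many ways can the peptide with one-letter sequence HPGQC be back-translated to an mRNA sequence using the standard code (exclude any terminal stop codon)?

His: 2 codons.
Pro: 4 codons.
Gly: 4 codons.
Gln: 2 codons.
Cys: 2 codons.
2 × 4 × 4 × 2 × 2 = 128.

128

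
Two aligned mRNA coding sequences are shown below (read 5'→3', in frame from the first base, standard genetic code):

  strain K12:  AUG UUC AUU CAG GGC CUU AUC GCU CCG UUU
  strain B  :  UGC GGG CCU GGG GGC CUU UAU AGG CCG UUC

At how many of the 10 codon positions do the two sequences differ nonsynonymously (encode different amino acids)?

6

Codon 1: AUG Met / UGC Cys — nonsynonymous.
Codon 2: UUC Phe / GGG Gly — nonsynonymous.
Codon 3: AUU Ile / CCU Pro — nonsynonymous.
Codon 4: CAG Gln / GGG Gly — nonsynonymous.
Codon 5: GGC Gly / GGC Gly — identical.
Codon 6: CUU Leu / CUU Leu — identical.
Codon 7: AUC Ile / UAU Tyr — nonsynonymous.
Codon 8: GCU Ala / AGG Arg — nonsynonymous.
Codon 9: CCG Pro / CCG Pro — identical.
Codon 10: UUU Phe / UUC Phe — synonymous.
Nonsynonymous differences: 6.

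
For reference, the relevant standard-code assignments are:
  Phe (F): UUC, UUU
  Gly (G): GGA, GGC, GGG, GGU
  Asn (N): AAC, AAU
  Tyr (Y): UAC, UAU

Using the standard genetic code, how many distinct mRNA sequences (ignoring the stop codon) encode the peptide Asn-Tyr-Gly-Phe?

Asn: 2 codons.
Tyr: 2 codons.
Gly: 4 codons.
Phe: 2 codons.
2 × 2 × 4 × 2 = 32.

32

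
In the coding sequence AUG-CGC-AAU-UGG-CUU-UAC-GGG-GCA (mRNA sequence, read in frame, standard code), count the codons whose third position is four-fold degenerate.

4

Codon 1 AUG (Met): third position 1-fold.
Codon 2 CGC (Arg): third position 4-fold.
Codon 3 AAU (Asn): third position 2-fold.
Codon 4 UGG (Trp): third position 1-fold.
Codon 5 CUU (Leu): third position 4-fold.
Codon 6 UAC (Tyr): third position 2-fold.
Codon 7 GGG (Gly): third position 4-fold.
Codon 8 GCA (Ala): third position 4-fold.
Four-fold degenerate third positions: 4.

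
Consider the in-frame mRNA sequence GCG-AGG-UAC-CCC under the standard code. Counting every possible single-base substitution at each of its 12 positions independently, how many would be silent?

9

Codon 1 (GCG, Ala): 3 synonymous substitutions.
Codon 2 (AGG, Arg): 2 synonymous substitutions.
Codon 3 (UAC, Tyr): 1 synonymous substitution.
Codon 4 (CCC, Pro): 3 synonymous substitutions.
Total: 3 + 2 + 1 + 3 = 9.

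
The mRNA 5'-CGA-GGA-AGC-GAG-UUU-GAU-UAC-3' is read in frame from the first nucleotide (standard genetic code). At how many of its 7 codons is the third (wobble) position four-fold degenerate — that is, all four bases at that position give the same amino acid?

2

Codon 1 CGA (Arg): third position 4-fold.
Codon 2 GGA (Gly): third position 4-fold.
Codon 3 AGC (Ser): third position 2-fold.
Codon 4 GAG (Glu): third position 2-fold.
Codon 5 UUU (Phe): third position 2-fold.
Codon 6 GAU (Asp): third position 2-fold.
Codon 7 UAC (Tyr): third position 2-fold.
Four-fold degenerate third positions: 2.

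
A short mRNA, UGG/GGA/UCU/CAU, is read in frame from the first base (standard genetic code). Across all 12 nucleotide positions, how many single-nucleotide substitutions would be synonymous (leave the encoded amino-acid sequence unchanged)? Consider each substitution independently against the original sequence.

7

Codon 1 (UGG, Trp): 0 synonymous substitutions.
Codon 2 (GGA, Gly): 3 synonymous substitutions.
Codon 3 (UCU, Ser): 3 synonymous substitutions.
Codon 4 (CAU, His): 1 synonymous substitution.
Total: 0 + 3 + 3 + 1 = 7.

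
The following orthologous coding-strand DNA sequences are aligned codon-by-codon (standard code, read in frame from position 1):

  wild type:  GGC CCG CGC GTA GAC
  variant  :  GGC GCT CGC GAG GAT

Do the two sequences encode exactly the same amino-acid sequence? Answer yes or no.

no

Codon 1: GGC Gly / GGC Gly — identical.
Codon 2: CCG Pro / GCT Ala — nonsynonymous.
Codon 3: CGC Arg / CGC Arg — identical.
Codon 4: GTA Val / GAG Glu — nonsynonymous.
Codon 5: GAC Asp / GAT Asp — synonymous.
Nonsynonymous differences: 2 → different protein.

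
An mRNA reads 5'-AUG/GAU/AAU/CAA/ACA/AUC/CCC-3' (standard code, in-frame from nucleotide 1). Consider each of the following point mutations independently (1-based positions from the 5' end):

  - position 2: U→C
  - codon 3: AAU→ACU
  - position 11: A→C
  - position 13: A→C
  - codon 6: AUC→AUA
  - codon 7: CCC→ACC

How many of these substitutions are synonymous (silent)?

1

Codon 1: AUG (Met) → ACG (Thr) — missense.
Codon 3: AAU (Asn) → ACU (Thr) — missense.
Codon 4: CAA (Gln) → CCA (Pro) — missense.
Codon 5: ACA (Thr) → CCA (Pro) — missense.
Codon 6: AUC (Ile) → AUA (Ile) — synonymous.
Codon 7: CCC (Pro) → ACC (Thr) — missense.
Synonymous: 1 of 6.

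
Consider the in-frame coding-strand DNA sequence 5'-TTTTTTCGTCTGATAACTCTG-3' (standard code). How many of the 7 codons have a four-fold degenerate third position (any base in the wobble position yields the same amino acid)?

Codon 1 TTT (Phe): third position 2-fold.
Codon 2 TTT (Phe): third position 2-fold.
Codon 3 CGT (Arg): third position 4-fold.
Codon 4 CTG (Leu): third position 4-fold.
Codon 5 ATA (Ile): third position 3-fold.
Codon 6 ACT (Thr): third position 4-fold.
Codon 7 CTG (Leu): third position 4-fold.
Four-fold degenerate third positions: 4.

4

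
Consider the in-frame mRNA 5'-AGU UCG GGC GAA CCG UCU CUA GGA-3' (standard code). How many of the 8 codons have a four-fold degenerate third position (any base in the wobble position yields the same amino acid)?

6

Codon 1 AGU (Ser): third position 2-fold.
Codon 2 UCG (Ser): third position 4-fold.
Codon 3 GGC (Gly): third position 4-fold.
Codon 4 GAA (Glu): third position 2-fold.
Codon 5 CCG (Pro): third position 4-fold.
Codon 6 UCU (Ser): third position 4-fold.
Codon 7 CUA (Leu): third position 4-fold.
Codon 8 GGA (Gly): third position 4-fold.
Four-fold degenerate third positions: 6.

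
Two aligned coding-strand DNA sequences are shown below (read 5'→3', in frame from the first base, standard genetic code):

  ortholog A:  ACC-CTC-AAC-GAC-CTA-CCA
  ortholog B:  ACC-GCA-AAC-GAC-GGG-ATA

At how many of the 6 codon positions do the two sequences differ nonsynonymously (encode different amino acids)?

3

Codon 1: ACC Thr / ACC Thr — identical.
Codon 2: CTC Leu / GCA Ala — nonsynonymous.
Codon 3: AAC Asn / AAC Asn — identical.
Codon 4: GAC Asp / GAC Asp — identical.
Codon 5: CTA Leu / GGG Gly — nonsynonymous.
Codon 6: CCA Pro / ATA Ile — nonsynonymous.
Nonsynonymous differences: 3.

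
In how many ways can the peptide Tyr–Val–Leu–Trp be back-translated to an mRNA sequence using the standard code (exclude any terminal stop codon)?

Tyr: 2 codons.
Val: 4 codons.
Leu: 6 codons.
Trp: 1 codon.
2 × 4 × 6 × 1 = 48.

48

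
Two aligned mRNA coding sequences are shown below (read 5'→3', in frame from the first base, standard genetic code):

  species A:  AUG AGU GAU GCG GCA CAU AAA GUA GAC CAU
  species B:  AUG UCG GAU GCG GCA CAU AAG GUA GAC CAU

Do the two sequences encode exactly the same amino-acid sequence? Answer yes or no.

Codon 1: AUG Met / AUG Met — identical.
Codon 2: AGU Ser / UCG Ser — synonymous.
Codon 3: GAU Asp / GAU Asp — identical.
Codon 4: GCG Ala / GCG Ala — identical.
Codon 5: GCA Ala / GCA Ala — identical.
Codon 6: CAU His / CAU His — identical.
Codon 7: AAA Lys / AAG Lys — synonymous.
Codon 8: GUA Val / GUA Val — identical.
Codon 9: GAC Asp / GAC Asp — identical.
Codon 10: CAU His / CAU His — identical.
Nonsynonymous differences: 0 → same protein.

yes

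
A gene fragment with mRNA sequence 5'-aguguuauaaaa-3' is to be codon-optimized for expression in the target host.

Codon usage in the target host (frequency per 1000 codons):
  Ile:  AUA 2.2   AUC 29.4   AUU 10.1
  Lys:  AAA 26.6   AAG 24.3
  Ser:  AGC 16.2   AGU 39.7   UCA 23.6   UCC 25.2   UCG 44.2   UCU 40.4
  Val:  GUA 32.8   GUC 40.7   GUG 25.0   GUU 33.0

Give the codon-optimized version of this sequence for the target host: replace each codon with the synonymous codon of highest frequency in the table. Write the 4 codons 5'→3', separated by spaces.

UCG GUC AUC AAA

Codon 1 (Ser): best is UCG at 44.2.
Codon 2 (Val): best is GUC at 40.7.
Codon 3 (Ile): best is AUC at 29.4.
Codon 4 (Lys): best is AAA at 26.6.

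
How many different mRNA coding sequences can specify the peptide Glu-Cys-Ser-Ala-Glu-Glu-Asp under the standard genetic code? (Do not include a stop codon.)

768

Glu: 2 codons.
Cys: 2 codons.
Ser: 6 codons.
Ala: 4 codons.
Glu: 2 codons.
Glu: 2 codons.
Asp: 2 codons.
2 × 2 × 6 × 4 × 2 × 2 × 2 = 768.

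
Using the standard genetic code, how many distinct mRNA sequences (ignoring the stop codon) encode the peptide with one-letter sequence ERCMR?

144

Glu: 2 codons.
Arg: 6 codons.
Cys: 2 codons.
Met: 1 codon.
Arg: 6 codons.
2 × 6 × 2 × 1 × 6 = 144.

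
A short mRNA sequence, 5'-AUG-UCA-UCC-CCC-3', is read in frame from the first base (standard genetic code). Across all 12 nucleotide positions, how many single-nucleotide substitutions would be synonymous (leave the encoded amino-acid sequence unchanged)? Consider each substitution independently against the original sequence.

9

Codon 1 (AUG, Met): 0 synonymous substitutions.
Codon 2 (UCA, Ser): 3 synonymous substitutions.
Codon 3 (UCC, Ser): 3 synonymous substitutions.
Codon 4 (CCC, Pro): 3 synonymous substitutions.
Total: 0 + 3 + 3 + 3 = 9.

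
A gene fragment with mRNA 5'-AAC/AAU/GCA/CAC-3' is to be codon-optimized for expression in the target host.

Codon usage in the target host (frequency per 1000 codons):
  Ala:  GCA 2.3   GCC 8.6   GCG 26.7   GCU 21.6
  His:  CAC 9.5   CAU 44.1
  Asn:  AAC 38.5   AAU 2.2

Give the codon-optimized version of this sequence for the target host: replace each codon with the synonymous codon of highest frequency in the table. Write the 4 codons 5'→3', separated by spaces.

AAC AAC GCG CAU

Codon 1 (Asn): best is AAC at 38.5.
Codon 2 (Asn): best is AAC at 38.5.
Codon 3 (Ala): best is GCG at 26.7.
Codon 4 (His): best is CAU at 44.1.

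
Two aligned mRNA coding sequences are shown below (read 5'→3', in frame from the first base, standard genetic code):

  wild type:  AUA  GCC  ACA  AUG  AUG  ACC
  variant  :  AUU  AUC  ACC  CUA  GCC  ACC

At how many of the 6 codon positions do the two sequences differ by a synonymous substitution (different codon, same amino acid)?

2

Codon 1: AUA Ile / AUU Ile — synonymous.
Codon 2: GCC Ala / AUC Ile — nonsynonymous.
Codon 3: ACA Thr / ACC Thr — synonymous.
Codon 4: AUG Met / CUA Leu — nonsynonymous.
Codon 5: AUG Met / GCC Ala — nonsynonymous.
Codon 6: ACC Thr / ACC Thr — identical.
Synonymous differences: 2.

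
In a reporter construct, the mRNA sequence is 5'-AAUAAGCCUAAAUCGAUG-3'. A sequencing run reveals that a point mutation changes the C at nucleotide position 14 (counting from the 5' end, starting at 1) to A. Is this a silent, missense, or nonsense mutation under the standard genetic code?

nonsense

Position 14 falls in codon 5: UCG → Ser.
After the substitution the codon is UAG → Stop.
The new codon is a stop codon, so this is a nonsense mutation.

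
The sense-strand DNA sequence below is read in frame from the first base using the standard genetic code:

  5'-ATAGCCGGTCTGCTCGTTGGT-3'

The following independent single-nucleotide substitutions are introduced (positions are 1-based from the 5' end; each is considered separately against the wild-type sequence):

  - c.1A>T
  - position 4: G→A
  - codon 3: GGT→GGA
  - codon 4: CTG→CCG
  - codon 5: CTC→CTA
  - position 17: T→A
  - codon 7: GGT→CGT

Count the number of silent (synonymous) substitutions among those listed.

Codon 1: ATA (Ile) → TTA (Leu) — missense.
Codon 2: GCC (Ala) → ACC (Thr) — missense.
Codon 3: GGT (Gly) → GGA (Gly) — synonymous.
Codon 4: CTG (Leu) → CCG (Pro) — missense.
Codon 5: CTC (Leu) → CTA (Leu) — synonymous.
Codon 6: GTT (Val) → GAT (Asp) — missense.
Codon 7: GGT (Gly) → CGT (Arg) — missense.
Synonymous: 2 of 7.

2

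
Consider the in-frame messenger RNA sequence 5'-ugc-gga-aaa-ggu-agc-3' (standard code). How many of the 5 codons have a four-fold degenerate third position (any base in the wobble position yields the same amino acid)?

2

Codon 1 UGC (Cys): third position 2-fold.
Codon 2 GGA (Gly): third position 4-fold.
Codon 3 AAA (Lys): third position 2-fold.
Codon 4 GGU (Gly): third position 4-fold.
Codon 5 AGC (Ser): third position 2-fold.
Four-fold degenerate third positions: 2.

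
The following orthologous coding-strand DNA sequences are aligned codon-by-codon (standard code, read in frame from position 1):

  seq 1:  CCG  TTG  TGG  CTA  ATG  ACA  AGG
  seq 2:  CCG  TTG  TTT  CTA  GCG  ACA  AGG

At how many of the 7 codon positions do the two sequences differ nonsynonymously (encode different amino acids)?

Codon 1: CCG Pro / CCG Pro — identical.
Codon 2: TTG Leu / TTG Leu — identical.
Codon 3: TGG Trp / TTT Phe — nonsynonymous.
Codon 4: CTA Leu / CTA Leu — identical.
Codon 5: ATG Met / GCG Ala — nonsynonymous.
Codon 6: ACA Thr / ACA Thr — identical.
Codon 7: AGG Arg / AGG Arg — identical.
Nonsynonymous differences: 2.

2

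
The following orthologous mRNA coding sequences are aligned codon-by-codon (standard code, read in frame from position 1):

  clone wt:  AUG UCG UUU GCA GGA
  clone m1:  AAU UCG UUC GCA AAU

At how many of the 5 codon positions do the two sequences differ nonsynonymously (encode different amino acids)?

Codon 1: AUG Met / AAU Asn — nonsynonymous.
Codon 2: UCG Ser / UCG Ser — identical.
Codon 3: UUU Phe / UUC Phe — synonymous.
Codon 4: GCA Ala / GCA Ala — identical.
Codon 5: GGA Gly / AAU Asn — nonsynonymous.
Nonsynonymous differences: 2.

2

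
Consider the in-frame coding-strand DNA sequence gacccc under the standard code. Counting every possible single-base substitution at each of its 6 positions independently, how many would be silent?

Codon 1 (GAC, Asp): 1 synonymous substitution.
Codon 2 (CCC, Pro): 3 synonymous substitutions.
Total: 1 + 3 = 4.

4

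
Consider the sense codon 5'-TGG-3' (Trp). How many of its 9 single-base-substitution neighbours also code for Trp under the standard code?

0

Position 1: none → 0 synonymous.
Position 2: none → 0 synonymous.
Position 3: none → 0 synonymous.
Total: 0 + 0 + 0 = 0.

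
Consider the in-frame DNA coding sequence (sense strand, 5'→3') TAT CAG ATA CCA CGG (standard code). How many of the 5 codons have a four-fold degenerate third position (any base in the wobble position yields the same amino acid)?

Codon 1 TAT (Tyr): third position 2-fold.
Codon 2 CAG (Gln): third position 2-fold.
Codon 3 ATA (Ile): third position 3-fold.
Codon 4 CCA (Pro): third position 4-fold.
Codon 5 CGG (Arg): third position 4-fold.
Four-fold degenerate third positions: 2.

2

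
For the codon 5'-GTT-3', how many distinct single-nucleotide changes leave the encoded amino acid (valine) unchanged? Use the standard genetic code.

Position 1: none → 0 synonymous.
Position 2: none → 0 synonymous.
Position 3: GTC, GTA, GTG → 3 synonymous.
Total: 0 + 0 + 3 = 3.

3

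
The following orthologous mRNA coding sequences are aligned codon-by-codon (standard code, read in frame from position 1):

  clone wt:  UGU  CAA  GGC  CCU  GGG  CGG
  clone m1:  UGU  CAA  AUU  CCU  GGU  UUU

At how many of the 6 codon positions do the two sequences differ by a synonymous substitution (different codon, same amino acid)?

1

Codon 1: UGU Cys / UGU Cys — identical.
Codon 2: CAA Gln / CAA Gln — identical.
Codon 3: GGC Gly / AUU Ile — nonsynonymous.
Codon 4: CCU Pro / CCU Pro — identical.
Codon 5: GGG Gly / GGU Gly — synonymous.
Codon 6: CGG Arg / UUU Phe — nonsynonymous.
Synonymous differences: 1.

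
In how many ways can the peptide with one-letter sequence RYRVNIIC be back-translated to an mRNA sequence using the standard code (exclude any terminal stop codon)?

10368

Arg: 6 codons.
Tyr: 2 codons.
Arg: 6 codons.
Val: 4 codons.
Asn: 2 codons.
Ile: 3 codons.
Ile: 3 codons.
Cys: 2 codons.
6 × 2 × 6 × 4 × 2 × 3 × 3 × 2 = 10368.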